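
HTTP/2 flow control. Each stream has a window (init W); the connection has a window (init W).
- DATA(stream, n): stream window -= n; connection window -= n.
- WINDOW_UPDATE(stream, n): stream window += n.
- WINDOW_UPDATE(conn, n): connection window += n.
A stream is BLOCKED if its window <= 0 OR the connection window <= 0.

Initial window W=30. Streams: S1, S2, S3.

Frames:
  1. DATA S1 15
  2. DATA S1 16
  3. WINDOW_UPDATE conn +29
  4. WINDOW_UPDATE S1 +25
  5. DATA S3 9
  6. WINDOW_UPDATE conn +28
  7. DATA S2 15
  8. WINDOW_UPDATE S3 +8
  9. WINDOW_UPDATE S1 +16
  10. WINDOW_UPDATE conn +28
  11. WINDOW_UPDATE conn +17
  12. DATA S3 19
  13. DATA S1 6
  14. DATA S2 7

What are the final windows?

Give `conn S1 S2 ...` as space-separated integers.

Answer: 45 34 8 10

Derivation:
Op 1: conn=15 S1=15 S2=30 S3=30 blocked=[]
Op 2: conn=-1 S1=-1 S2=30 S3=30 blocked=[1, 2, 3]
Op 3: conn=28 S1=-1 S2=30 S3=30 blocked=[1]
Op 4: conn=28 S1=24 S2=30 S3=30 blocked=[]
Op 5: conn=19 S1=24 S2=30 S3=21 blocked=[]
Op 6: conn=47 S1=24 S2=30 S3=21 blocked=[]
Op 7: conn=32 S1=24 S2=15 S3=21 blocked=[]
Op 8: conn=32 S1=24 S2=15 S3=29 blocked=[]
Op 9: conn=32 S1=40 S2=15 S3=29 blocked=[]
Op 10: conn=60 S1=40 S2=15 S3=29 blocked=[]
Op 11: conn=77 S1=40 S2=15 S3=29 blocked=[]
Op 12: conn=58 S1=40 S2=15 S3=10 blocked=[]
Op 13: conn=52 S1=34 S2=15 S3=10 blocked=[]
Op 14: conn=45 S1=34 S2=8 S3=10 blocked=[]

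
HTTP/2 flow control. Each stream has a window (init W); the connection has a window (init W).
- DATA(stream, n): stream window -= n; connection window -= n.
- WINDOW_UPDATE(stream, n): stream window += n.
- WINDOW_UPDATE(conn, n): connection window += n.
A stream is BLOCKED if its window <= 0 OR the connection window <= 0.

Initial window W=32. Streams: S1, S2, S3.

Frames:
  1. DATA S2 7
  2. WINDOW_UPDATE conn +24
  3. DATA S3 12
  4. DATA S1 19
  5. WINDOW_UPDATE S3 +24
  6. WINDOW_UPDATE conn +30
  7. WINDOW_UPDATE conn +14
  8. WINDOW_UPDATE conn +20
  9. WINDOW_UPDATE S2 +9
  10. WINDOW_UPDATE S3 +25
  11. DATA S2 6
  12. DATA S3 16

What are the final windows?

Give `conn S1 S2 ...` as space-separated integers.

Answer: 60 13 28 53

Derivation:
Op 1: conn=25 S1=32 S2=25 S3=32 blocked=[]
Op 2: conn=49 S1=32 S2=25 S3=32 blocked=[]
Op 3: conn=37 S1=32 S2=25 S3=20 blocked=[]
Op 4: conn=18 S1=13 S2=25 S3=20 blocked=[]
Op 5: conn=18 S1=13 S2=25 S3=44 blocked=[]
Op 6: conn=48 S1=13 S2=25 S3=44 blocked=[]
Op 7: conn=62 S1=13 S2=25 S3=44 blocked=[]
Op 8: conn=82 S1=13 S2=25 S3=44 blocked=[]
Op 9: conn=82 S1=13 S2=34 S3=44 blocked=[]
Op 10: conn=82 S1=13 S2=34 S3=69 blocked=[]
Op 11: conn=76 S1=13 S2=28 S3=69 blocked=[]
Op 12: conn=60 S1=13 S2=28 S3=53 blocked=[]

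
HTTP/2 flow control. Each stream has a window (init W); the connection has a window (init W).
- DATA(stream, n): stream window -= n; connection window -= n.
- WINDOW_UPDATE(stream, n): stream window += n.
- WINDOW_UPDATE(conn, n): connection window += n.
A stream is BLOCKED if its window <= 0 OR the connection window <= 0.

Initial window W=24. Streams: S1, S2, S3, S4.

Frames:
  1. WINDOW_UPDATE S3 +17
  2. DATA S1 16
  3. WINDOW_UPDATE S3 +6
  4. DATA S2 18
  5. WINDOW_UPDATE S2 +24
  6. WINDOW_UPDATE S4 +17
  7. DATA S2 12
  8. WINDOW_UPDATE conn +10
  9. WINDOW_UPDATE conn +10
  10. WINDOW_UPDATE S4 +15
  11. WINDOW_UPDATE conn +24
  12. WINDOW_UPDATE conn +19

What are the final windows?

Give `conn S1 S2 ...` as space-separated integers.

Op 1: conn=24 S1=24 S2=24 S3=41 S4=24 blocked=[]
Op 2: conn=8 S1=8 S2=24 S3=41 S4=24 blocked=[]
Op 3: conn=8 S1=8 S2=24 S3=47 S4=24 blocked=[]
Op 4: conn=-10 S1=8 S2=6 S3=47 S4=24 blocked=[1, 2, 3, 4]
Op 5: conn=-10 S1=8 S2=30 S3=47 S4=24 blocked=[1, 2, 3, 4]
Op 6: conn=-10 S1=8 S2=30 S3=47 S4=41 blocked=[1, 2, 3, 4]
Op 7: conn=-22 S1=8 S2=18 S3=47 S4=41 blocked=[1, 2, 3, 4]
Op 8: conn=-12 S1=8 S2=18 S3=47 S4=41 blocked=[1, 2, 3, 4]
Op 9: conn=-2 S1=8 S2=18 S3=47 S4=41 blocked=[1, 2, 3, 4]
Op 10: conn=-2 S1=8 S2=18 S3=47 S4=56 blocked=[1, 2, 3, 4]
Op 11: conn=22 S1=8 S2=18 S3=47 S4=56 blocked=[]
Op 12: conn=41 S1=8 S2=18 S3=47 S4=56 blocked=[]

Answer: 41 8 18 47 56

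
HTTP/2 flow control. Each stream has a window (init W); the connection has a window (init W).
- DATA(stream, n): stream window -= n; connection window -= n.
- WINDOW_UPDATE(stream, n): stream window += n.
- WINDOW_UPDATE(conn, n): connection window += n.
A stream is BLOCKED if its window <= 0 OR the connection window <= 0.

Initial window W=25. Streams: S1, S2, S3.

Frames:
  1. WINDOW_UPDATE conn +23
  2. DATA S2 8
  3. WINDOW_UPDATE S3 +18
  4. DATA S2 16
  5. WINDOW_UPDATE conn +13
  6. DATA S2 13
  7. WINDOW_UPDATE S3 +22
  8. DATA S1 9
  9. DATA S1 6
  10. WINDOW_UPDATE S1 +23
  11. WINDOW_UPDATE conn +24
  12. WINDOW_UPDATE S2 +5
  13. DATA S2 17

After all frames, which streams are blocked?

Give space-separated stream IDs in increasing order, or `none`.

Op 1: conn=48 S1=25 S2=25 S3=25 blocked=[]
Op 2: conn=40 S1=25 S2=17 S3=25 blocked=[]
Op 3: conn=40 S1=25 S2=17 S3=43 blocked=[]
Op 4: conn=24 S1=25 S2=1 S3=43 blocked=[]
Op 5: conn=37 S1=25 S2=1 S3=43 blocked=[]
Op 6: conn=24 S1=25 S2=-12 S3=43 blocked=[2]
Op 7: conn=24 S1=25 S2=-12 S3=65 blocked=[2]
Op 8: conn=15 S1=16 S2=-12 S3=65 blocked=[2]
Op 9: conn=9 S1=10 S2=-12 S3=65 blocked=[2]
Op 10: conn=9 S1=33 S2=-12 S3=65 blocked=[2]
Op 11: conn=33 S1=33 S2=-12 S3=65 blocked=[2]
Op 12: conn=33 S1=33 S2=-7 S3=65 blocked=[2]
Op 13: conn=16 S1=33 S2=-24 S3=65 blocked=[2]

Answer: S2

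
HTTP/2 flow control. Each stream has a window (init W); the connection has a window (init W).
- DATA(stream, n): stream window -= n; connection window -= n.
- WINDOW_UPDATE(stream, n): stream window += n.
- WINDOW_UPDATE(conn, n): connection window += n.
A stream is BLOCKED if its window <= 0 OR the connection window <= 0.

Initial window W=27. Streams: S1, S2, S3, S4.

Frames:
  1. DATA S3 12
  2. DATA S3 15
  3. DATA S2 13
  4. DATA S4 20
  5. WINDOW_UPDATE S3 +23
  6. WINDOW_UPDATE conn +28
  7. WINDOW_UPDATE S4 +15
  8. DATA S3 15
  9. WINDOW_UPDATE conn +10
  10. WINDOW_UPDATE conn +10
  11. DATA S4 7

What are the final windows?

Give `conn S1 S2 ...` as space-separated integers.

Answer: -7 27 14 8 15

Derivation:
Op 1: conn=15 S1=27 S2=27 S3=15 S4=27 blocked=[]
Op 2: conn=0 S1=27 S2=27 S3=0 S4=27 blocked=[1, 2, 3, 4]
Op 3: conn=-13 S1=27 S2=14 S3=0 S4=27 blocked=[1, 2, 3, 4]
Op 4: conn=-33 S1=27 S2=14 S3=0 S4=7 blocked=[1, 2, 3, 4]
Op 5: conn=-33 S1=27 S2=14 S3=23 S4=7 blocked=[1, 2, 3, 4]
Op 6: conn=-5 S1=27 S2=14 S3=23 S4=7 blocked=[1, 2, 3, 4]
Op 7: conn=-5 S1=27 S2=14 S3=23 S4=22 blocked=[1, 2, 3, 4]
Op 8: conn=-20 S1=27 S2=14 S3=8 S4=22 blocked=[1, 2, 3, 4]
Op 9: conn=-10 S1=27 S2=14 S3=8 S4=22 blocked=[1, 2, 3, 4]
Op 10: conn=0 S1=27 S2=14 S3=8 S4=22 blocked=[1, 2, 3, 4]
Op 11: conn=-7 S1=27 S2=14 S3=8 S4=15 blocked=[1, 2, 3, 4]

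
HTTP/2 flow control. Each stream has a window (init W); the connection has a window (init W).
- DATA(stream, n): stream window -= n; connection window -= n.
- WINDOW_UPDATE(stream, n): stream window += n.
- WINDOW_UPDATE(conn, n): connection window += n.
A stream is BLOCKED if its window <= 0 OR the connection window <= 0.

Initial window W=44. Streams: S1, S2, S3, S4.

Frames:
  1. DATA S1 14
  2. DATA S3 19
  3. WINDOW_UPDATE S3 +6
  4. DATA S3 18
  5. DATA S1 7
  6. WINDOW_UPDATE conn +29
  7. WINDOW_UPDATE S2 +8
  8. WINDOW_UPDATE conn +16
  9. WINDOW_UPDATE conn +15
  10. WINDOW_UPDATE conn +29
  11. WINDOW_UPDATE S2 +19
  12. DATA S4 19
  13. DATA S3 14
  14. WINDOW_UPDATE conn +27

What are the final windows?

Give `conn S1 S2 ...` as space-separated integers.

Op 1: conn=30 S1=30 S2=44 S3=44 S4=44 blocked=[]
Op 2: conn=11 S1=30 S2=44 S3=25 S4=44 blocked=[]
Op 3: conn=11 S1=30 S2=44 S3=31 S4=44 blocked=[]
Op 4: conn=-7 S1=30 S2=44 S3=13 S4=44 blocked=[1, 2, 3, 4]
Op 5: conn=-14 S1=23 S2=44 S3=13 S4=44 blocked=[1, 2, 3, 4]
Op 6: conn=15 S1=23 S2=44 S3=13 S4=44 blocked=[]
Op 7: conn=15 S1=23 S2=52 S3=13 S4=44 blocked=[]
Op 8: conn=31 S1=23 S2=52 S3=13 S4=44 blocked=[]
Op 9: conn=46 S1=23 S2=52 S3=13 S4=44 blocked=[]
Op 10: conn=75 S1=23 S2=52 S3=13 S4=44 blocked=[]
Op 11: conn=75 S1=23 S2=71 S3=13 S4=44 blocked=[]
Op 12: conn=56 S1=23 S2=71 S3=13 S4=25 blocked=[]
Op 13: conn=42 S1=23 S2=71 S3=-1 S4=25 blocked=[3]
Op 14: conn=69 S1=23 S2=71 S3=-1 S4=25 blocked=[3]

Answer: 69 23 71 -1 25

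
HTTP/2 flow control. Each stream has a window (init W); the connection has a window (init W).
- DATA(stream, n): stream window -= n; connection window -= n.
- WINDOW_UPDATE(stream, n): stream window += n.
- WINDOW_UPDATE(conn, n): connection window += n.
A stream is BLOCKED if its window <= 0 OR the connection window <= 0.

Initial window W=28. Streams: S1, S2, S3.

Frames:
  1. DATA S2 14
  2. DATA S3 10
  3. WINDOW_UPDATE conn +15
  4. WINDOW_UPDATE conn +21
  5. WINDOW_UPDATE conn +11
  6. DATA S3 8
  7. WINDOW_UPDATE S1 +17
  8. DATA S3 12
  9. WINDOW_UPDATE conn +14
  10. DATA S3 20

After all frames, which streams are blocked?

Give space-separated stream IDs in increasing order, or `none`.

Answer: S3

Derivation:
Op 1: conn=14 S1=28 S2=14 S3=28 blocked=[]
Op 2: conn=4 S1=28 S2=14 S3=18 blocked=[]
Op 3: conn=19 S1=28 S2=14 S3=18 blocked=[]
Op 4: conn=40 S1=28 S2=14 S3=18 blocked=[]
Op 5: conn=51 S1=28 S2=14 S3=18 blocked=[]
Op 6: conn=43 S1=28 S2=14 S3=10 blocked=[]
Op 7: conn=43 S1=45 S2=14 S3=10 blocked=[]
Op 8: conn=31 S1=45 S2=14 S3=-2 blocked=[3]
Op 9: conn=45 S1=45 S2=14 S3=-2 blocked=[3]
Op 10: conn=25 S1=45 S2=14 S3=-22 blocked=[3]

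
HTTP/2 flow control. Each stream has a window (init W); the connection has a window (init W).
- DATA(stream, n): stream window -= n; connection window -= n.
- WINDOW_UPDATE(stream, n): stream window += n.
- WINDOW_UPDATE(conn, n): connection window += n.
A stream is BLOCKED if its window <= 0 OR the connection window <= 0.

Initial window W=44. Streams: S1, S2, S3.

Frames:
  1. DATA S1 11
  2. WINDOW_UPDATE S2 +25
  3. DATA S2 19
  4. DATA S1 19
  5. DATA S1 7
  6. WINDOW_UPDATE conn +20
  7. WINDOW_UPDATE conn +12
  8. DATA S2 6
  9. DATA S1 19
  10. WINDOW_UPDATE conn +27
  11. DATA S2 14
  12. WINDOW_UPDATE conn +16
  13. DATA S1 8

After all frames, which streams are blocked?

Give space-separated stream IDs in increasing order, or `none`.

Answer: S1

Derivation:
Op 1: conn=33 S1=33 S2=44 S3=44 blocked=[]
Op 2: conn=33 S1=33 S2=69 S3=44 blocked=[]
Op 3: conn=14 S1=33 S2=50 S3=44 blocked=[]
Op 4: conn=-5 S1=14 S2=50 S3=44 blocked=[1, 2, 3]
Op 5: conn=-12 S1=7 S2=50 S3=44 blocked=[1, 2, 3]
Op 6: conn=8 S1=7 S2=50 S3=44 blocked=[]
Op 7: conn=20 S1=7 S2=50 S3=44 blocked=[]
Op 8: conn=14 S1=7 S2=44 S3=44 blocked=[]
Op 9: conn=-5 S1=-12 S2=44 S3=44 blocked=[1, 2, 3]
Op 10: conn=22 S1=-12 S2=44 S3=44 blocked=[1]
Op 11: conn=8 S1=-12 S2=30 S3=44 blocked=[1]
Op 12: conn=24 S1=-12 S2=30 S3=44 blocked=[1]
Op 13: conn=16 S1=-20 S2=30 S3=44 blocked=[1]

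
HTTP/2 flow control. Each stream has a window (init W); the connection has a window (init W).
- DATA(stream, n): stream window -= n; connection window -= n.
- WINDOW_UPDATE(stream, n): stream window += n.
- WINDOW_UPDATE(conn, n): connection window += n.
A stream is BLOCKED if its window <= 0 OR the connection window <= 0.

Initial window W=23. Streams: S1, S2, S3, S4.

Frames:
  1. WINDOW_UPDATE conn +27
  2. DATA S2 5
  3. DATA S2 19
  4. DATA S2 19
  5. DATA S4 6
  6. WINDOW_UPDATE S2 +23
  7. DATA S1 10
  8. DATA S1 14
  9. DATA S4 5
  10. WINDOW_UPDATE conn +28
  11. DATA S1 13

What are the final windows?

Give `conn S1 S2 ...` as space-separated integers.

Op 1: conn=50 S1=23 S2=23 S3=23 S4=23 blocked=[]
Op 2: conn=45 S1=23 S2=18 S3=23 S4=23 blocked=[]
Op 3: conn=26 S1=23 S2=-1 S3=23 S4=23 blocked=[2]
Op 4: conn=7 S1=23 S2=-20 S3=23 S4=23 blocked=[2]
Op 5: conn=1 S1=23 S2=-20 S3=23 S4=17 blocked=[2]
Op 6: conn=1 S1=23 S2=3 S3=23 S4=17 blocked=[]
Op 7: conn=-9 S1=13 S2=3 S3=23 S4=17 blocked=[1, 2, 3, 4]
Op 8: conn=-23 S1=-1 S2=3 S3=23 S4=17 blocked=[1, 2, 3, 4]
Op 9: conn=-28 S1=-1 S2=3 S3=23 S4=12 blocked=[1, 2, 3, 4]
Op 10: conn=0 S1=-1 S2=3 S3=23 S4=12 blocked=[1, 2, 3, 4]
Op 11: conn=-13 S1=-14 S2=3 S3=23 S4=12 blocked=[1, 2, 3, 4]

Answer: -13 -14 3 23 12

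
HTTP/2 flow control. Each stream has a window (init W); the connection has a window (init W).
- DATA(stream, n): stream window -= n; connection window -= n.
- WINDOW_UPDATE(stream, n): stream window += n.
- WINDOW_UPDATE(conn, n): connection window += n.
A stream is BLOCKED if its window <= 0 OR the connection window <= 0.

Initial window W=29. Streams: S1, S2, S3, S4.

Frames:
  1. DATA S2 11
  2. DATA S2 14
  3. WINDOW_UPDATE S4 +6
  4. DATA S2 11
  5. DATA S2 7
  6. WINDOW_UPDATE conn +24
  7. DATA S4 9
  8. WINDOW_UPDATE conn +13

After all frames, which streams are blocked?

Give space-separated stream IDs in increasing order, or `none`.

Answer: S2

Derivation:
Op 1: conn=18 S1=29 S2=18 S3=29 S4=29 blocked=[]
Op 2: conn=4 S1=29 S2=4 S3=29 S4=29 blocked=[]
Op 3: conn=4 S1=29 S2=4 S3=29 S4=35 blocked=[]
Op 4: conn=-7 S1=29 S2=-7 S3=29 S4=35 blocked=[1, 2, 3, 4]
Op 5: conn=-14 S1=29 S2=-14 S3=29 S4=35 blocked=[1, 2, 3, 4]
Op 6: conn=10 S1=29 S2=-14 S3=29 S4=35 blocked=[2]
Op 7: conn=1 S1=29 S2=-14 S3=29 S4=26 blocked=[2]
Op 8: conn=14 S1=29 S2=-14 S3=29 S4=26 blocked=[2]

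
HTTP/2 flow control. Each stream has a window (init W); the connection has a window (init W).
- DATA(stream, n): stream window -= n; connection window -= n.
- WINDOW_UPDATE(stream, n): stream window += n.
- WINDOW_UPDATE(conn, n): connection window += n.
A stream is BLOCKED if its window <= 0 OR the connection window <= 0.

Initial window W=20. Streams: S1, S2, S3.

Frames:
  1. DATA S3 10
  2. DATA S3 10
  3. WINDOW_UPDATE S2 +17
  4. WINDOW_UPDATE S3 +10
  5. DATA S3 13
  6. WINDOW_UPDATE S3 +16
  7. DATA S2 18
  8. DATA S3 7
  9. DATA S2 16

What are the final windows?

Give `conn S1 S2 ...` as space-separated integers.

Answer: -54 20 3 6

Derivation:
Op 1: conn=10 S1=20 S2=20 S3=10 blocked=[]
Op 2: conn=0 S1=20 S2=20 S3=0 blocked=[1, 2, 3]
Op 3: conn=0 S1=20 S2=37 S3=0 blocked=[1, 2, 3]
Op 4: conn=0 S1=20 S2=37 S3=10 blocked=[1, 2, 3]
Op 5: conn=-13 S1=20 S2=37 S3=-3 blocked=[1, 2, 3]
Op 6: conn=-13 S1=20 S2=37 S3=13 blocked=[1, 2, 3]
Op 7: conn=-31 S1=20 S2=19 S3=13 blocked=[1, 2, 3]
Op 8: conn=-38 S1=20 S2=19 S3=6 blocked=[1, 2, 3]
Op 9: conn=-54 S1=20 S2=3 S3=6 blocked=[1, 2, 3]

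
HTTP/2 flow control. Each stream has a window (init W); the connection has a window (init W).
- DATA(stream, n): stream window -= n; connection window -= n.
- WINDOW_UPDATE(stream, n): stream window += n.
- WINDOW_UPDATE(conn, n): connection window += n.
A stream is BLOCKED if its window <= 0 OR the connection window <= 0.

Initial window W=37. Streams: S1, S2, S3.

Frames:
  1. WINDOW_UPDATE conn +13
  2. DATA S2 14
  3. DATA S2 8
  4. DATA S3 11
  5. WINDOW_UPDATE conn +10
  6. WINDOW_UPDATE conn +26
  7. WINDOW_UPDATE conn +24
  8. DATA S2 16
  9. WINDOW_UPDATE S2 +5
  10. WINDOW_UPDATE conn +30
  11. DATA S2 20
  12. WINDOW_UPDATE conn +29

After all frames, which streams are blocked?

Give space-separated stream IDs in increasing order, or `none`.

Answer: S2

Derivation:
Op 1: conn=50 S1=37 S2=37 S3=37 blocked=[]
Op 2: conn=36 S1=37 S2=23 S3=37 blocked=[]
Op 3: conn=28 S1=37 S2=15 S3=37 blocked=[]
Op 4: conn=17 S1=37 S2=15 S3=26 blocked=[]
Op 5: conn=27 S1=37 S2=15 S3=26 blocked=[]
Op 6: conn=53 S1=37 S2=15 S3=26 blocked=[]
Op 7: conn=77 S1=37 S2=15 S3=26 blocked=[]
Op 8: conn=61 S1=37 S2=-1 S3=26 blocked=[2]
Op 9: conn=61 S1=37 S2=4 S3=26 blocked=[]
Op 10: conn=91 S1=37 S2=4 S3=26 blocked=[]
Op 11: conn=71 S1=37 S2=-16 S3=26 blocked=[2]
Op 12: conn=100 S1=37 S2=-16 S3=26 blocked=[2]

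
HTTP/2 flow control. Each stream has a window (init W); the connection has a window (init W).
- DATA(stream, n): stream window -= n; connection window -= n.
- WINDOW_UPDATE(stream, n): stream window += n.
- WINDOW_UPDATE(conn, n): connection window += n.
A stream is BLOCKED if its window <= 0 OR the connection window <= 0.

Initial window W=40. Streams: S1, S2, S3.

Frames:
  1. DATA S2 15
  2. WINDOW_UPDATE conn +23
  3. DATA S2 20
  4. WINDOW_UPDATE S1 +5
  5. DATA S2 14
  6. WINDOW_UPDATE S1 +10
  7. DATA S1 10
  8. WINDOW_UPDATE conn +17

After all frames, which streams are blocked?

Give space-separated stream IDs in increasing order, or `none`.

Op 1: conn=25 S1=40 S2=25 S3=40 blocked=[]
Op 2: conn=48 S1=40 S2=25 S3=40 blocked=[]
Op 3: conn=28 S1=40 S2=5 S3=40 blocked=[]
Op 4: conn=28 S1=45 S2=5 S3=40 blocked=[]
Op 5: conn=14 S1=45 S2=-9 S3=40 blocked=[2]
Op 6: conn=14 S1=55 S2=-9 S3=40 blocked=[2]
Op 7: conn=4 S1=45 S2=-9 S3=40 blocked=[2]
Op 8: conn=21 S1=45 S2=-9 S3=40 blocked=[2]

Answer: S2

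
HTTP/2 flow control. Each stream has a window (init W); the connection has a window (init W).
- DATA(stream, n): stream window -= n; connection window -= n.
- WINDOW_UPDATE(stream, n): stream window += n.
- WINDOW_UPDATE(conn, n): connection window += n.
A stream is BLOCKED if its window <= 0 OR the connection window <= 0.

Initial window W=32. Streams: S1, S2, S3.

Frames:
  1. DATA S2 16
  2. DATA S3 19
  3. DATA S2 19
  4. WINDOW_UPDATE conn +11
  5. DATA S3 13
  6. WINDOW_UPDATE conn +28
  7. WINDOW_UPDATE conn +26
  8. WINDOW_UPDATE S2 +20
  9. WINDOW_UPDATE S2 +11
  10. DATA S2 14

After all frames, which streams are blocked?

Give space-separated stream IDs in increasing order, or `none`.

Answer: S3

Derivation:
Op 1: conn=16 S1=32 S2=16 S3=32 blocked=[]
Op 2: conn=-3 S1=32 S2=16 S3=13 blocked=[1, 2, 3]
Op 3: conn=-22 S1=32 S2=-3 S3=13 blocked=[1, 2, 3]
Op 4: conn=-11 S1=32 S2=-3 S3=13 blocked=[1, 2, 3]
Op 5: conn=-24 S1=32 S2=-3 S3=0 blocked=[1, 2, 3]
Op 6: conn=4 S1=32 S2=-3 S3=0 blocked=[2, 3]
Op 7: conn=30 S1=32 S2=-3 S3=0 blocked=[2, 3]
Op 8: conn=30 S1=32 S2=17 S3=0 blocked=[3]
Op 9: conn=30 S1=32 S2=28 S3=0 blocked=[3]
Op 10: conn=16 S1=32 S2=14 S3=0 blocked=[3]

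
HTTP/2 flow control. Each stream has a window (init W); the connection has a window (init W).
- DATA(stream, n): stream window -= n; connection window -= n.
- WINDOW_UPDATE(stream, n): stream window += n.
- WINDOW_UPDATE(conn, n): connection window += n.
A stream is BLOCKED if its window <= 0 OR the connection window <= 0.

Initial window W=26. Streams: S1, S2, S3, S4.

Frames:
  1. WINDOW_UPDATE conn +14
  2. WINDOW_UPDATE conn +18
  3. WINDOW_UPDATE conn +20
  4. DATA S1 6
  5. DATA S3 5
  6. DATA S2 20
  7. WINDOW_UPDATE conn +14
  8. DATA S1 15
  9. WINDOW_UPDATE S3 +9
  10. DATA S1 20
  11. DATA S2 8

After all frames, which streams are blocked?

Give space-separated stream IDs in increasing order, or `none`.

Answer: S1 S2

Derivation:
Op 1: conn=40 S1=26 S2=26 S3=26 S4=26 blocked=[]
Op 2: conn=58 S1=26 S2=26 S3=26 S4=26 blocked=[]
Op 3: conn=78 S1=26 S2=26 S3=26 S4=26 blocked=[]
Op 4: conn=72 S1=20 S2=26 S3=26 S4=26 blocked=[]
Op 5: conn=67 S1=20 S2=26 S3=21 S4=26 blocked=[]
Op 6: conn=47 S1=20 S2=6 S3=21 S4=26 blocked=[]
Op 7: conn=61 S1=20 S2=6 S3=21 S4=26 blocked=[]
Op 8: conn=46 S1=5 S2=6 S3=21 S4=26 blocked=[]
Op 9: conn=46 S1=5 S2=6 S3=30 S4=26 blocked=[]
Op 10: conn=26 S1=-15 S2=6 S3=30 S4=26 blocked=[1]
Op 11: conn=18 S1=-15 S2=-2 S3=30 S4=26 blocked=[1, 2]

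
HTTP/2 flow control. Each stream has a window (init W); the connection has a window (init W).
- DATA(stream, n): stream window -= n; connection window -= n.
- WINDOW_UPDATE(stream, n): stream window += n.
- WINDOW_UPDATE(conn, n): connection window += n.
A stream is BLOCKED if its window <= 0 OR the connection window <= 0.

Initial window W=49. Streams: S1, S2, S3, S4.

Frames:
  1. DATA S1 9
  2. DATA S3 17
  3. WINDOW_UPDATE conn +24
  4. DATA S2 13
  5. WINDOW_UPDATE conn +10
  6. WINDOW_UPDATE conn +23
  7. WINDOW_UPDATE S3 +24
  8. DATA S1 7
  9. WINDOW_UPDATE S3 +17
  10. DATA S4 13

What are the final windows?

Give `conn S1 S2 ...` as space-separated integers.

Answer: 47 33 36 73 36

Derivation:
Op 1: conn=40 S1=40 S2=49 S3=49 S4=49 blocked=[]
Op 2: conn=23 S1=40 S2=49 S3=32 S4=49 blocked=[]
Op 3: conn=47 S1=40 S2=49 S3=32 S4=49 blocked=[]
Op 4: conn=34 S1=40 S2=36 S3=32 S4=49 blocked=[]
Op 5: conn=44 S1=40 S2=36 S3=32 S4=49 blocked=[]
Op 6: conn=67 S1=40 S2=36 S3=32 S4=49 blocked=[]
Op 7: conn=67 S1=40 S2=36 S3=56 S4=49 blocked=[]
Op 8: conn=60 S1=33 S2=36 S3=56 S4=49 blocked=[]
Op 9: conn=60 S1=33 S2=36 S3=73 S4=49 blocked=[]
Op 10: conn=47 S1=33 S2=36 S3=73 S4=36 blocked=[]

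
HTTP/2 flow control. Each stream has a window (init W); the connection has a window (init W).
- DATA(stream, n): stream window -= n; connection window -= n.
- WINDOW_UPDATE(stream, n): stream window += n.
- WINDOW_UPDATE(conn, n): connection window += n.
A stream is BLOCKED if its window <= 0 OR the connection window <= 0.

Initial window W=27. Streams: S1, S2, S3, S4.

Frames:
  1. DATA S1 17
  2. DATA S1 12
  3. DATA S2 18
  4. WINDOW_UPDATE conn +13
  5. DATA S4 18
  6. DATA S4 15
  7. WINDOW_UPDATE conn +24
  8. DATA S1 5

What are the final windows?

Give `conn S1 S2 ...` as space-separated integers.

Answer: -21 -7 9 27 -6

Derivation:
Op 1: conn=10 S1=10 S2=27 S3=27 S4=27 blocked=[]
Op 2: conn=-2 S1=-2 S2=27 S3=27 S4=27 blocked=[1, 2, 3, 4]
Op 3: conn=-20 S1=-2 S2=9 S3=27 S4=27 blocked=[1, 2, 3, 4]
Op 4: conn=-7 S1=-2 S2=9 S3=27 S4=27 blocked=[1, 2, 3, 4]
Op 5: conn=-25 S1=-2 S2=9 S3=27 S4=9 blocked=[1, 2, 3, 4]
Op 6: conn=-40 S1=-2 S2=9 S3=27 S4=-6 blocked=[1, 2, 3, 4]
Op 7: conn=-16 S1=-2 S2=9 S3=27 S4=-6 blocked=[1, 2, 3, 4]
Op 8: conn=-21 S1=-7 S2=9 S3=27 S4=-6 blocked=[1, 2, 3, 4]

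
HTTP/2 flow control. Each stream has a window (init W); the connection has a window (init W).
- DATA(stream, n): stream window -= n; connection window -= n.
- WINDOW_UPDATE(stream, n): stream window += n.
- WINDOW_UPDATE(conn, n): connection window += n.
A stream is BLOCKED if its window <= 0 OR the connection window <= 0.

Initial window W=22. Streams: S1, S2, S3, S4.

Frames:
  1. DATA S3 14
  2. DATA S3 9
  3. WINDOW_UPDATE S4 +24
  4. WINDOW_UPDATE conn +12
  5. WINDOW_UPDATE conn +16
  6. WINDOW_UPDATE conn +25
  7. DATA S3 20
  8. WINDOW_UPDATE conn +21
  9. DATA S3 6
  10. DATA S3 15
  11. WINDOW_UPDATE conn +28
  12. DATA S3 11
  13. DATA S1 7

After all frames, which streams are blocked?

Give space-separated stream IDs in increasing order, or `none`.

Op 1: conn=8 S1=22 S2=22 S3=8 S4=22 blocked=[]
Op 2: conn=-1 S1=22 S2=22 S3=-1 S4=22 blocked=[1, 2, 3, 4]
Op 3: conn=-1 S1=22 S2=22 S3=-1 S4=46 blocked=[1, 2, 3, 4]
Op 4: conn=11 S1=22 S2=22 S3=-1 S4=46 blocked=[3]
Op 5: conn=27 S1=22 S2=22 S3=-1 S4=46 blocked=[3]
Op 6: conn=52 S1=22 S2=22 S3=-1 S4=46 blocked=[3]
Op 7: conn=32 S1=22 S2=22 S3=-21 S4=46 blocked=[3]
Op 8: conn=53 S1=22 S2=22 S3=-21 S4=46 blocked=[3]
Op 9: conn=47 S1=22 S2=22 S3=-27 S4=46 blocked=[3]
Op 10: conn=32 S1=22 S2=22 S3=-42 S4=46 blocked=[3]
Op 11: conn=60 S1=22 S2=22 S3=-42 S4=46 blocked=[3]
Op 12: conn=49 S1=22 S2=22 S3=-53 S4=46 blocked=[3]
Op 13: conn=42 S1=15 S2=22 S3=-53 S4=46 blocked=[3]

Answer: S3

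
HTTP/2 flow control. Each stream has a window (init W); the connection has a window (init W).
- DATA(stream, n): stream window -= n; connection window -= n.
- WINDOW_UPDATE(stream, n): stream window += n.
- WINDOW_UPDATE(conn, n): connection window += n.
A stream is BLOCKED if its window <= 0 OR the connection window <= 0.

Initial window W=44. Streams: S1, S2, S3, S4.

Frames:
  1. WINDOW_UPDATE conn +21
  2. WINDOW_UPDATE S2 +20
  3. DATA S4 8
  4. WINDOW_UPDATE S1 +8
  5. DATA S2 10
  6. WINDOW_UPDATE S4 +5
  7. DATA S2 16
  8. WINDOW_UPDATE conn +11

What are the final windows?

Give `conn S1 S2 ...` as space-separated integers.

Answer: 42 52 38 44 41

Derivation:
Op 1: conn=65 S1=44 S2=44 S3=44 S4=44 blocked=[]
Op 2: conn=65 S1=44 S2=64 S3=44 S4=44 blocked=[]
Op 3: conn=57 S1=44 S2=64 S3=44 S4=36 blocked=[]
Op 4: conn=57 S1=52 S2=64 S3=44 S4=36 blocked=[]
Op 5: conn=47 S1=52 S2=54 S3=44 S4=36 blocked=[]
Op 6: conn=47 S1=52 S2=54 S3=44 S4=41 blocked=[]
Op 7: conn=31 S1=52 S2=38 S3=44 S4=41 blocked=[]
Op 8: conn=42 S1=52 S2=38 S3=44 S4=41 blocked=[]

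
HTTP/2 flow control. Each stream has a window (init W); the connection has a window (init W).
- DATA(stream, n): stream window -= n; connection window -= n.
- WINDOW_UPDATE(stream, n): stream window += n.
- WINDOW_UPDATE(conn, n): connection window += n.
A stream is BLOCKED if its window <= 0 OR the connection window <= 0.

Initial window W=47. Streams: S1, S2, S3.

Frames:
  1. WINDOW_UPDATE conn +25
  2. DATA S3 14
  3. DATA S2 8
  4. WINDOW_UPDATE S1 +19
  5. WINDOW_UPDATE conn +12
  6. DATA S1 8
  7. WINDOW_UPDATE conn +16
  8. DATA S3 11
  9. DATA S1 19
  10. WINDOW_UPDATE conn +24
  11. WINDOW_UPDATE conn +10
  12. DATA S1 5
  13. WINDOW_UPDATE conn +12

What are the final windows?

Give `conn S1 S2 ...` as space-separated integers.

Op 1: conn=72 S1=47 S2=47 S3=47 blocked=[]
Op 2: conn=58 S1=47 S2=47 S3=33 blocked=[]
Op 3: conn=50 S1=47 S2=39 S3=33 blocked=[]
Op 4: conn=50 S1=66 S2=39 S3=33 blocked=[]
Op 5: conn=62 S1=66 S2=39 S3=33 blocked=[]
Op 6: conn=54 S1=58 S2=39 S3=33 blocked=[]
Op 7: conn=70 S1=58 S2=39 S3=33 blocked=[]
Op 8: conn=59 S1=58 S2=39 S3=22 blocked=[]
Op 9: conn=40 S1=39 S2=39 S3=22 blocked=[]
Op 10: conn=64 S1=39 S2=39 S3=22 blocked=[]
Op 11: conn=74 S1=39 S2=39 S3=22 blocked=[]
Op 12: conn=69 S1=34 S2=39 S3=22 blocked=[]
Op 13: conn=81 S1=34 S2=39 S3=22 blocked=[]

Answer: 81 34 39 22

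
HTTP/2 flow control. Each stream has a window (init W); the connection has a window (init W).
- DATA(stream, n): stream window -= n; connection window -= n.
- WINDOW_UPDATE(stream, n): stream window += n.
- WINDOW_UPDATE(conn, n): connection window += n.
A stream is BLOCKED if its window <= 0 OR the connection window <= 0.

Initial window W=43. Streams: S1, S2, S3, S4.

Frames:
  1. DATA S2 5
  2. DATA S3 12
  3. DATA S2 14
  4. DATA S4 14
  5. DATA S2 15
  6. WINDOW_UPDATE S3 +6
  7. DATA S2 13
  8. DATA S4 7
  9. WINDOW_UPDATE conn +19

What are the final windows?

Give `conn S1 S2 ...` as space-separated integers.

Op 1: conn=38 S1=43 S2=38 S3=43 S4=43 blocked=[]
Op 2: conn=26 S1=43 S2=38 S3=31 S4=43 blocked=[]
Op 3: conn=12 S1=43 S2=24 S3=31 S4=43 blocked=[]
Op 4: conn=-2 S1=43 S2=24 S3=31 S4=29 blocked=[1, 2, 3, 4]
Op 5: conn=-17 S1=43 S2=9 S3=31 S4=29 blocked=[1, 2, 3, 4]
Op 6: conn=-17 S1=43 S2=9 S3=37 S4=29 blocked=[1, 2, 3, 4]
Op 7: conn=-30 S1=43 S2=-4 S3=37 S4=29 blocked=[1, 2, 3, 4]
Op 8: conn=-37 S1=43 S2=-4 S3=37 S4=22 blocked=[1, 2, 3, 4]
Op 9: conn=-18 S1=43 S2=-4 S3=37 S4=22 blocked=[1, 2, 3, 4]

Answer: -18 43 -4 37 22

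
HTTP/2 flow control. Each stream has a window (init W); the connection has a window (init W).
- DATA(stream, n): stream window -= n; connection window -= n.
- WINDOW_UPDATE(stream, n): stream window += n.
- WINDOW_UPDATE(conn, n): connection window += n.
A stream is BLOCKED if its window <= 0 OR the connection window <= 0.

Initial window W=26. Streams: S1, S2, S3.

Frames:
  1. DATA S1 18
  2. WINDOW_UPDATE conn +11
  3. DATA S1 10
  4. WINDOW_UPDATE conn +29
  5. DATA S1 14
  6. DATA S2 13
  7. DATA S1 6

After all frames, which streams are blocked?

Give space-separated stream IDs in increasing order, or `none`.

Op 1: conn=8 S1=8 S2=26 S3=26 blocked=[]
Op 2: conn=19 S1=8 S2=26 S3=26 blocked=[]
Op 3: conn=9 S1=-2 S2=26 S3=26 blocked=[1]
Op 4: conn=38 S1=-2 S2=26 S3=26 blocked=[1]
Op 5: conn=24 S1=-16 S2=26 S3=26 blocked=[1]
Op 6: conn=11 S1=-16 S2=13 S3=26 blocked=[1]
Op 7: conn=5 S1=-22 S2=13 S3=26 blocked=[1]

Answer: S1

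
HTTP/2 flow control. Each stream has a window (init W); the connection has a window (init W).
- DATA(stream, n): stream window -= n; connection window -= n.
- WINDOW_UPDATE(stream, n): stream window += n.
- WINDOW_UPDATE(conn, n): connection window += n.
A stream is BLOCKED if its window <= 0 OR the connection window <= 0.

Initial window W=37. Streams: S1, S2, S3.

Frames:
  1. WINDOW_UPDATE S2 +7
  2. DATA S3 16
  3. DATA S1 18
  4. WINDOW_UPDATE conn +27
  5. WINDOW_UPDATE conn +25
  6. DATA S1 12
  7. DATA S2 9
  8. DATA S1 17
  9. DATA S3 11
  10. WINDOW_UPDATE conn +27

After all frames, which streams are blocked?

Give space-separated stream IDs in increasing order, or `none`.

Op 1: conn=37 S1=37 S2=44 S3=37 blocked=[]
Op 2: conn=21 S1=37 S2=44 S3=21 blocked=[]
Op 3: conn=3 S1=19 S2=44 S3=21 blocked=[]
Op 4: conn=30 S1=19 S2=44 S3=21 blocked=[]
Op 5: conn=55 S1=19 S2=44 S3=21 blocked=[]
Op 6: conn=43 S1=7 S2=44 S3=21 blocked=[]
Op 7: conn=34 S1=7 S2=35 S3=21 blocked=[]
Op 8: conn=17 S1=-10 S2=35 S3=21 blocked=[1]
Op 9: conn=6 S1=-10 S2=35 S3=10 blocked=[1]
Op 10: conn=33 S1=-10 S2=35 S3=10 blocked=[1]

Answer: S1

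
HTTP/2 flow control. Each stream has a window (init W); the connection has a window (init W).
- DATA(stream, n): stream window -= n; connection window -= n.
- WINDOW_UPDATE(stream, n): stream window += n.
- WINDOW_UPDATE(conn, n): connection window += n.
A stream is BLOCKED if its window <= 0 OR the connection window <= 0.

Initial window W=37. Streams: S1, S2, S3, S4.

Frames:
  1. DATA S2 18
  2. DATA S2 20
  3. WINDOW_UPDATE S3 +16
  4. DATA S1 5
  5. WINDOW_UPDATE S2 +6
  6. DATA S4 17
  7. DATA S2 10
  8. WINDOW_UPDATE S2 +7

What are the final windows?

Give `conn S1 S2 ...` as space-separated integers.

Op 1: conn=19 S1=37 S2=19 S3=37 S4=37 blocked=[]
Op 2: conn=-1 S1=37 S2=-1 S3=37 S4=37 blocked=[1, 2, 3, 4]
Op 3: conn=-1 S1=37 S2=-1 S3=53 S4=37 blocked=[1, 2, 3, 4]
Op 4: conn=-6 S1=32 S2=-1 S3=53 S4=37 blocked=[1, 2, 3, 4]
Op 5: conn=-6 S1=32 S2=5 S3=53 S4=37 blocked=[1, 2, 3, 4]
Op 6: conn=-23 S1=32 S2=5 S3=53 S4=20 blocked=[1, 2, 3, 4]
Op 7: conn=-33 S1=32 S2=-5 S3=53 S4=20 blocked=[1, 2, 3, 4]
Op 8: conn=-33 S1=32 S2=2 S3=53 S4=20 blocked=[1, 2, 3, 4]

Answer: -33 32 2 53 20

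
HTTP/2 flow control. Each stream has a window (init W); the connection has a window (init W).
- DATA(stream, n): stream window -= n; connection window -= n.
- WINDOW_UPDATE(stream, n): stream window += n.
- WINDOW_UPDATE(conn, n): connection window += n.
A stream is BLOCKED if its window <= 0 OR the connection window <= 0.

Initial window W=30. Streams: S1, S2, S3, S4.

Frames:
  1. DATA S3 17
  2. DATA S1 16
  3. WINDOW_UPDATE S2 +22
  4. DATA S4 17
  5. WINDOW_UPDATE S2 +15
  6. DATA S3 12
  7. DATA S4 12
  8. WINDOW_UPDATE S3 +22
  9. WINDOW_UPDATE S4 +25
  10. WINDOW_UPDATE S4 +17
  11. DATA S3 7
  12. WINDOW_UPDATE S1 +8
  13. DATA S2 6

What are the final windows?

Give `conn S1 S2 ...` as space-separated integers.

Answer: -57 22 61 16 43

Derivation:
Op 1: conn=13 S1=30 S2=30 S3=13 S4=30 blocked=[]
Op 2: conn=-3 S1=14 S2=30 S3=13 S4=30 blocked=[1, 2, 3, 4]
Op 3: conn=-3 S1=14 S2=52 S3=13 S4=30 blocked=[1, 2, 3, 4]
Op 4: conn=-20 S1=14 S2=52 S3=13 S4=13 blocked=[1, 2, 3, 4]
Op 5: conn=-20 S1=14 S2=67 S3=13 S4=13 blocked=[1, 2, 3, 4]
Op 6: conn=-32 S1=14 S2=67 S3=1 S4=13 blocked=[1, 2, 3, 4]
Op 7: conn=-44 S1=14 S2=67 S3=1 S4=1 blocked=[1, 2, 3, 4]
Op 8: conn=-44 S1=14 S2=67 S3=23 S4=1 blocked=[1, 2, 3, 4]
Op 9: conn=-44 S1=14 S2=67 S3=23 S4=26 blocked=[1, 2, 3, 4]
Op 10: conn=-44 S1=14 S2=67 S3=23 S4=43 blocked=[1, 2, 3, 4]
Op 11: conn=-51 S1=14 S2=67 S3=16 S4=43 blocked=[1, 2, 3, 4]
Op 12: conn=-51 S1=22 S2=67 S3=16 S4=43 blocked=[1, 2, 3, 4]
Op 13: conn=-57 S1=22 S2=61 S3=16 S4=43 blocked=[1, 2, 3, 4]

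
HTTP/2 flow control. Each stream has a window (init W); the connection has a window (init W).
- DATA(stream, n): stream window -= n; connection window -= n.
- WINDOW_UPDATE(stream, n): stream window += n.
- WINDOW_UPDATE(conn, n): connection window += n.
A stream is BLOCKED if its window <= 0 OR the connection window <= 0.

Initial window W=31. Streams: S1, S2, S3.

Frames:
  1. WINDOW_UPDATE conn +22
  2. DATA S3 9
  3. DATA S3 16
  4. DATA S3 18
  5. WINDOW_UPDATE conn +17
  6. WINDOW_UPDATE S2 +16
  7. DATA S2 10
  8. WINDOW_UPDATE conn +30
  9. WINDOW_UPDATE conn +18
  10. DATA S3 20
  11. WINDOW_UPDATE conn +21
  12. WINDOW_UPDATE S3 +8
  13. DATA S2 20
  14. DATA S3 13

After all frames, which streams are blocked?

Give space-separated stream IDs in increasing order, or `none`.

Op 1: conn=53 S1=31 S2=31 S3=31 blocked=[]
Op 2: conn=44 S1=31 S2=31 S3=22 blocked=[]
Op 3: conn=28 S1=31 S2=31 S3=6 blocked=[]
Op 4: conn=10 S1=31 S2=31 S3=-12 blocked=[3]
Op 5: conn=27 S1=31 S2=31 S3=-12 blocked=[3]
Op 6: conn=27 S1=31 S2=47 S3=-12 blocked=[3]
Op 7: conn=17 S1=31 S2=37 S3=-12 blocked=[3]
Op 8: conn=47 S1=31 S2=37 S3=-12 blocked=[3]
Op 9: conn=65 S1=31 S2=37 S3=-12 blocked=[3]
Op 10: conn=45 S1=31 S2=37 S3=-32 blocked=[3]
Op 11: conn=66 S1=31 S2=37 S3=-32 blocked=[3]
Op 12: conn=66 S1=31 S2=37 S3=-24 blocked=[3]
Op 13: conn=46 S1=31 S2=17 S3=-24 blocked=[3]
Op 14: conn=33 S1=31 S2=17 S3=-37 blocked=[3]

Answer: S3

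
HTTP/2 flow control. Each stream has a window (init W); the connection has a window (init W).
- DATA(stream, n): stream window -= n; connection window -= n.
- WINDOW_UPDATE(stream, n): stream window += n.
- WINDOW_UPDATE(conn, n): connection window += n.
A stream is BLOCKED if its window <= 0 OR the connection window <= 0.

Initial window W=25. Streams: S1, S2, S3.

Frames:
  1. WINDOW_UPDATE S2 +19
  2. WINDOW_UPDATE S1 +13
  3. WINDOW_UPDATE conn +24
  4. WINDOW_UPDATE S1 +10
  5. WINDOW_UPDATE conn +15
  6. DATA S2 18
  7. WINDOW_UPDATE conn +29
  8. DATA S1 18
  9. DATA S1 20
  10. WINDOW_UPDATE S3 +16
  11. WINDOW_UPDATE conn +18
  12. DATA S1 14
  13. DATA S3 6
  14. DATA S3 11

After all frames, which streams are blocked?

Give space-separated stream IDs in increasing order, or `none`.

Op 1: conn=25 S1=25 S2=44 S3=25 blocked=[]
Op 2: conn=25 S1=38 S2=44 S3=25 blocked=[]
Op 3: conn=49 S1=38 S2=44 S3=25 blocked=[]
Op 4: conn=49 S1=48 S2=44 S3=25 blocked=[]
Op 5: conn=64 S1=48 S2=44 S3=25 blocked=[]
Op 6: conn=46 S1=48 S2=26 S3=25 blocked=[]
Op 7: conn=75 S1=48 S2=26 S3=25 blocked=[]
Op 8: conn=57 S1=30 S2=26 S3=25 blocked=[]
Op 9: conn=37 S1=10 S2=26 S3=25 blocked=[]
Op 10: conn=37 S1=10 S2=26 S3=41 blocked=[]
Op 11: conn=55 S1=10 S2=26 S3=41 blocked=[]
Op 12: conn=41 S1=-4 S2=26 S3=41 blocked=[1]
Op 13: conn=35 S1=-4 S2=26 S3=35 blocked=[1]
Op 14: conn=24 S1=-4 S2=26 S3=24 blocked=[1]

Answer: S1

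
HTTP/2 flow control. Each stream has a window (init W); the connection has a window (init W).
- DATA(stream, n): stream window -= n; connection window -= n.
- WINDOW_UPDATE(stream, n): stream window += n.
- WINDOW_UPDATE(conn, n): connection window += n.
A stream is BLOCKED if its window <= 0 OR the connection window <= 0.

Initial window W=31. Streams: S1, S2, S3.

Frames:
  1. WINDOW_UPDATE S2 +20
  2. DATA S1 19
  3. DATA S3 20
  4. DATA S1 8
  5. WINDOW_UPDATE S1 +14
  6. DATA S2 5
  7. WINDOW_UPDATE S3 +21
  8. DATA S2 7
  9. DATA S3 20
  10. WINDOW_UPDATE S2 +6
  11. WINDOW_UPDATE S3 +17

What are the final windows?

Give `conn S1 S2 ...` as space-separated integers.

Answer: -48 18 45 29

Derivation:
Op 1: conn=31 S1=31 S2=51 S3=31 blocked=[]
Op 2: conn=12 S1=12 S2=51 S3=31 blocked=[]
Op 3: conn=-8 S1=12 S2=51 S3=11 blocked=[1, 2, 3]
Op 4: conn=-16 S1=4 S2=51 S3=11 blocked=[1, 2, 3]
Op 5: conn=-16 S1=18 S2=51 S3=11 blocked=[1, 2, 3]
Op 6: conn=-21 S1=18 S2=46 S3=11 blocked=[1, 2, 3]
Op 7: conn=-21 S1=18 S2=46 S3=32 blocked=[1, 2, 3]
Op 8: conn=-28 S1=18 S2=39 S3=32 blocked=[1, 2, 3]
Op 9: conn=-48 S1=18 S2=39 S3=12 blocked=[1, 2, 3]
Op 10: conn=-48 S1=18 S2=45 S3=12 blocked=[1, 2, 3]
Op 11: conn=-48 S1=18 S2=45 S3=29 blocked=[1, 2, 3]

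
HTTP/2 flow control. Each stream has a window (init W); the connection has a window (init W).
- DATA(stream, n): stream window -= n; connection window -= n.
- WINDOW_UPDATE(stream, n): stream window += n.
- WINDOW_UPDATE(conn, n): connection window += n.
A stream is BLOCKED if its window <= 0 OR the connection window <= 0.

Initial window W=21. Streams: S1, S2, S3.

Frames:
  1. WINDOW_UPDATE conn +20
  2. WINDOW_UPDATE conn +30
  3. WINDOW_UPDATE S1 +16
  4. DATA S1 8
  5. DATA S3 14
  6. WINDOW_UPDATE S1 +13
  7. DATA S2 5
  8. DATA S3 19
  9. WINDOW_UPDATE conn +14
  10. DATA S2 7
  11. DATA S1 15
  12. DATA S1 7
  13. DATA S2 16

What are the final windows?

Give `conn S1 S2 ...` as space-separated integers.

Answer: -6 20 -7 -12

Derivation:
Op 1: conn=41 S1=21 S2=21 S3=21 blocked=[]
Op 2: conn=71 S1=21 S2=21 S3=21 blocked=[]
Op 3: conn=71 S1=37 S2=21 S3=21 blocked=[]
Op 4: conn=63 S1=29 S2=21 S3=21 blocked=[]
Op 5: conn=49 S1=29 S2=21 S3=7 blocked=[]
Op 6: conn=49 S1=42 S2=21 S3=7 blocked=[]
Op 7: conn=44 S1=42 S2=16 S3=7 blocked=[]
Op 8: conn=25 S1=42 S2=16 S3=-12 blocked=[3]
Op 9: conn=39 S1=42 S2=16 S3=-12 blocked=[3]
Op 10: conn=32 S1=42 S2=9 S3=-12 blocked=[3]
Op 11: conn=17 S1=27 S2=9 S3=-12 blocked=[3]
Op 12: conn=10 S1=20 S2=9 S3=-12 blocked=[3]
Op 13: conn=-6 S1=20 S2=-7 S3=-12 blocked=[1, 2, 3]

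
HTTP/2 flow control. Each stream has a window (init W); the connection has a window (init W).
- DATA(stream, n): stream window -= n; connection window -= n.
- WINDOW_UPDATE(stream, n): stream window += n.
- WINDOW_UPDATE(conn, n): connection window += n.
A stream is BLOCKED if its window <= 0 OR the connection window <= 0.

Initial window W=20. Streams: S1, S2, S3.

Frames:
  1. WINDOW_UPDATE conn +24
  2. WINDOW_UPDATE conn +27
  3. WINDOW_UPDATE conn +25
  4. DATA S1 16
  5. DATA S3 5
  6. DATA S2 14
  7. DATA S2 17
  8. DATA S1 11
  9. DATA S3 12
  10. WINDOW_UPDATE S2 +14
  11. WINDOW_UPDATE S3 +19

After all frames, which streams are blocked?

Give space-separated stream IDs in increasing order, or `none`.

Answer: S1

Derivation:
Op 1: conn=44 S1=20 S2=20 S3=20 blocked=[]
Op 2: conn=71 S1=20 S2=20 S3=20 blocked=[]
Op 3: conn=96 S1=20 S2=20 S3=20 blocked=[]
Op 4: conn=80 S1=4 S2=20 S3=20 blocked=[]
Op 5: conn=75 S1=4 S2=20 S3=15 blocked=[]
Op 6: conn=61 S1=4 S2=6 S3=15 blocked=[]
Op 7: conn=44 S1=4 S2=-11 S3=15 blocked=[2]
Op 8: conn=33 S1=-7 S2=-11 S3=15 blocked=[1, 2]
Op 9: conn=21 S1=-7 S2=-11 S3=3 blocked=[1, 2]
Op 10: conn=21 S1=-7 S2=3 S3=3 blocked=[1]
Op 11: conn=21 S1=-7 S2=3 S3=22 blocked=[1]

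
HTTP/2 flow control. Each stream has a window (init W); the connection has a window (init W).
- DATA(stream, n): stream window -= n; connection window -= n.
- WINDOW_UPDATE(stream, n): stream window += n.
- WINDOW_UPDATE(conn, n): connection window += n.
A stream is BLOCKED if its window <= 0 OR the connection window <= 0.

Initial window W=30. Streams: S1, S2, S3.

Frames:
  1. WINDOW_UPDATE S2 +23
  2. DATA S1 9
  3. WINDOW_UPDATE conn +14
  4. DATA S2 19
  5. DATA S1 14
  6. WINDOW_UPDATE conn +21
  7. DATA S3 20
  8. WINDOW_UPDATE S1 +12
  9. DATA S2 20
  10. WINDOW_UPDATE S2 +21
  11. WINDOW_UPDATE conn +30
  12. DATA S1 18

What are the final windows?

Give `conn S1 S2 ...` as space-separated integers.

Answer: -5 1 35 10

Derivation:
Op 1: conn=30 S1=30 S2=53 S3=30 blocked=[]
Op 2: conn=21 S1=21 S2=53 S3=30 blocked=[]
Op 3: conn=35 S1=21 S2=53 S3=30 blocked=[]
Op 4: conn=16 S1=21 S2=34 S3=30 blocked=[]
Op 5: conn=2 S1=7 S2=34 S3=30 blocked=[]
Op 6: conn=23 S1=7 S2=34 S3=30 blocked=[]
Op 7: conn=3 S1=7 S2=34 S3=10 blocked=[]
Op 8: conn=3 S1=19 S2=34 S3=10 blocked=[]
Op 9: conn=-17 S1=19 S2=14 S3=10 blocked=[1, 2, 3]
Op 10: conn=-17 S1=19 S2=35 S3=10 blocked=[1, 2, 3]
Op 11: conn=13 S1=19 S2=35 S3=10 blocked=[]
Op 12: conn=-5 S1=1 S2=35 S3=10 blocked=[1, 2, 3]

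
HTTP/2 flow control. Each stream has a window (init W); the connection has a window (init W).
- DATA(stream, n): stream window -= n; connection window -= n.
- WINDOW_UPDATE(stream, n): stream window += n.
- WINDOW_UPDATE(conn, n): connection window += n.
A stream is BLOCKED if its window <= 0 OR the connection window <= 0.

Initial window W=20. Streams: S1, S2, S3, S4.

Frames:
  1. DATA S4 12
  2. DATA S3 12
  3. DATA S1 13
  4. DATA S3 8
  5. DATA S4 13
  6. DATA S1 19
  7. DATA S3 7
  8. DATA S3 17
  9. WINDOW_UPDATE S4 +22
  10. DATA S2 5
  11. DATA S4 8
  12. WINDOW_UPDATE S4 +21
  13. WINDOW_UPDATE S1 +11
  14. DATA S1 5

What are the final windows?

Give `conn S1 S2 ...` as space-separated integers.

Answer: -99 -6 15 -24 30

Derivation:
Op 1: conn=8 S1=20 S2=20 S3=20 S4=8 blocked=[]
Op 2: conn=-4 S1=20 S2=20 S3=8 S4=8 blocked=[1, 2, 3, 4]
Op 3: conn=-17 S1=7 S2=20 S3=8 S4=8 blocked=[1, 2, 3, 4]
Op 4: conn=-25 S1=7 S2=20 S3=0 S4=8 blocked=[1, 2, 3, 4]
Op 5: conn=-38 S1=7 S2=20 S3=0 S4=-5 blocked=[1, 2, 3, 4]
Op 6: conn=-57 S1=-12 S2=20 S3=0 S4=-5 blocked=[1, 2, 3, 4]
Op 7: conn=-64 S1=-12 S2=20 S3=-7 S4=-5 blocked=[1, 2, 3, 4]
Op 8: conn=-81 S1=-12 S2=20 S3=-24 S4=-5 blocked=[1, 2, 3, 4]
Op 9: conn=-81 S1=-12 S2=20 S3=-24 S4=17 blocked=[1, 2, 3, 4]
Op 10: conn=-86 S1=-12 S2=15 S3=-24 S4=17 blocked=[1, 2, 3, 4]
Op 11: conn=-94 S1=-12 S2=15 S3=-24 S4=9 blocked=[1, 2, 3, 4]
Op 12: conn=-94 S1=-12 S2=15 S3=-24 S4=30 blocked=[1, 2, 3, 4]
Op 13: conn=-94 S1=-1 S2=15 S3=-24 S4=30 blocked=[1, 2, 3, 4]
Op 14: conn=-99 S1=-6 S2=15 S3=-24 S4=30 blocked=[1, 2, 3, 4]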